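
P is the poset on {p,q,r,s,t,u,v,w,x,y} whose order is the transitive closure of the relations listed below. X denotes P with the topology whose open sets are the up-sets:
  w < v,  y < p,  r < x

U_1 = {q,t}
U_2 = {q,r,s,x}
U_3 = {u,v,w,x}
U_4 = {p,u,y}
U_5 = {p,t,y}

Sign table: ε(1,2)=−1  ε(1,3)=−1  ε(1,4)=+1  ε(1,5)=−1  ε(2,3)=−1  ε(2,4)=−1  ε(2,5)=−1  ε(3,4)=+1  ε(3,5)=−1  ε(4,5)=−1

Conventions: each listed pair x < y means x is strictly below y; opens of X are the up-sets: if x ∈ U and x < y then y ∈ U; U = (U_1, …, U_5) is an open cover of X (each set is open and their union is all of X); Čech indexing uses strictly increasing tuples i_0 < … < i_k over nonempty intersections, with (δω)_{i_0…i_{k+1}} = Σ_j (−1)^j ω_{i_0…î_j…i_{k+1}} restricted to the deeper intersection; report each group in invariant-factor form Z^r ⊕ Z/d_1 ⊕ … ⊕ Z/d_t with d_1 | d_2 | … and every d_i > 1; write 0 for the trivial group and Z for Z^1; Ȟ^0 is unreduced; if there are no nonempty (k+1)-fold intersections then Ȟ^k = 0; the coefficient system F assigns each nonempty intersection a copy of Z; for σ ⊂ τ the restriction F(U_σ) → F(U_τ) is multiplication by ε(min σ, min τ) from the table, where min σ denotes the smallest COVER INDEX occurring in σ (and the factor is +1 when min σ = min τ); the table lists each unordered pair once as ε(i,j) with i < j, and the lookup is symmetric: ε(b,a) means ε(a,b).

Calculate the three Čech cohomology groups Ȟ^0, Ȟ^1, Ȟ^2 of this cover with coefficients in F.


nerve of the cover:
  U12={q} U15={t} U23={x} U34={u} U45={p,y}
C dims 5,5; δ0: rk 4, SNF 1^4
Ȟ^0 = (5 − 4) − 0 = 1, so Ȟ^0 ≅ Z
Ȟ^1 = (5 − 0) − 4 = 1, so Ȟ^1 ≅ Z
Ȟ^2 = (0 − 0) − 0 = 0, so Ȟ^2 ≅ 0

Ȟ^0 ≅ Z,  Ȟ^1 ≅ Z,  Ȟ^2 ≅ 0


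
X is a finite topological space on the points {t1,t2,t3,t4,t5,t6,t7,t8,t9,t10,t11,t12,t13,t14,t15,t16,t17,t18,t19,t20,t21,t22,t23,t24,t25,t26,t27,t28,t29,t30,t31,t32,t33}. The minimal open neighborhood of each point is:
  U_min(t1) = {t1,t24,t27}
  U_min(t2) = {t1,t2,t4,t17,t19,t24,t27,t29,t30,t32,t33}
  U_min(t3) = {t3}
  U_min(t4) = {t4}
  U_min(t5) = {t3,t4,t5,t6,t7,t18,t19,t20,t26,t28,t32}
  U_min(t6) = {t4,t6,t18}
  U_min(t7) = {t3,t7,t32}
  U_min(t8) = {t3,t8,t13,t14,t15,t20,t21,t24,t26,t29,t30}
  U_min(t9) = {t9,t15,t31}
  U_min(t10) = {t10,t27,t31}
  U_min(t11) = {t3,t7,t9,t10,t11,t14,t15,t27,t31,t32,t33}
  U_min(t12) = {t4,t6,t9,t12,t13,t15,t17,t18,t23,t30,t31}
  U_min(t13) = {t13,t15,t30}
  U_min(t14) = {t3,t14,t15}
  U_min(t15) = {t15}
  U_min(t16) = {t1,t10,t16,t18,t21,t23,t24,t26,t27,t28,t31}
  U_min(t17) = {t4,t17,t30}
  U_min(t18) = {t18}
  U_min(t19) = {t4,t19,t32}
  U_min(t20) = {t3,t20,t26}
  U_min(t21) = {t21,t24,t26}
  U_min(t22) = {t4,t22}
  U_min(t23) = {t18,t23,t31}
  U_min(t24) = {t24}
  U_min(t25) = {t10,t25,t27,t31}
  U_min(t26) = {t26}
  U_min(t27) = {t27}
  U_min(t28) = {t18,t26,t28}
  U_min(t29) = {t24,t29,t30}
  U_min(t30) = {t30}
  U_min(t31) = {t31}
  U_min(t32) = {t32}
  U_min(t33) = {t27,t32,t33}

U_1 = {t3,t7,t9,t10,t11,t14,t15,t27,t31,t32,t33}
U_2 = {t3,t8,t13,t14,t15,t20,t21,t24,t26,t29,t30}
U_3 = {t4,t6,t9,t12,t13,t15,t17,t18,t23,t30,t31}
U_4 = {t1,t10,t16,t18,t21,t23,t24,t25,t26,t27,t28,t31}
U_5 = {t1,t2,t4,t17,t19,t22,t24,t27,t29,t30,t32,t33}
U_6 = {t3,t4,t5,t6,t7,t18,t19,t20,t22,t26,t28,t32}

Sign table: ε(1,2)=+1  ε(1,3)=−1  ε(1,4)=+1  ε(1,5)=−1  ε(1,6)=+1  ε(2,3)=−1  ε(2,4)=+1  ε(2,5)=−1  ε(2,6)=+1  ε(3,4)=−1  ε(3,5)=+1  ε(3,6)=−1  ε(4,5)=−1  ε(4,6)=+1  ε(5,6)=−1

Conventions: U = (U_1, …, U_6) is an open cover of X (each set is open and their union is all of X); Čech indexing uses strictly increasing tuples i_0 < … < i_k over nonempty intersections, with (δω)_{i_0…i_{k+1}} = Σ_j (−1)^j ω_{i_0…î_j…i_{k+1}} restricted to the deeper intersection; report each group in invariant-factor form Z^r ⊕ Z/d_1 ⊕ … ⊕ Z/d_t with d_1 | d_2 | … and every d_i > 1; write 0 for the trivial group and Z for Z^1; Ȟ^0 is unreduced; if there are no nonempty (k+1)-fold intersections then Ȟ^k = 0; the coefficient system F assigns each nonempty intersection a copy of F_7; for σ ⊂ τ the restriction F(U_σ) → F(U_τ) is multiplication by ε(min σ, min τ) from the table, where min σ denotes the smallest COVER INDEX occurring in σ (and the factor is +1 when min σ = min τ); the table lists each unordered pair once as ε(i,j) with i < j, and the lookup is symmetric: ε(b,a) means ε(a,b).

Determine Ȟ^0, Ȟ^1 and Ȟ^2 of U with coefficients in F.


Ȟ^0 ≅ Z/7, Ȟ^1 ≅ 0 and Ȟ^2 ≅ 0

intersection data:
  U12={t3,t14,t15} U13={t9,t15,t31} U14={t10,t27,t31} U15={t27,t32,t33} U16={t3,t7,t32} U23={t13,t15,t30} U24={t21,t24,t26} U25={t24,t29,t30} U26={t3,t20,t26} U34={t18,t23,t31} U35={t4,t17,t30} U36={t4,t6,t18} U45={t1,t24,t27} U46={t18,t26,t28} U56={t4,t19,t22,t32}
  U123={t15} U126={t3} U134={t31} U145={t27} U156={t32} U235={t30} U245={t24} U246={t26} U346={t18} U356={t4}
C dims 6,15,10; δ0: rk_F7 5; δ1: rk_F7 10
Ȟ^0 = (6 − 5) − 0 = 1, so Ȟ^0 ≅ Z/7
Ȟ^1 = (15 − 10) − 5 = 0, so Ȟ^1 ≅ 0
Ȟ^2 = (10 − 0) − 10 = 0, so Ȟ^2 ≅ 0


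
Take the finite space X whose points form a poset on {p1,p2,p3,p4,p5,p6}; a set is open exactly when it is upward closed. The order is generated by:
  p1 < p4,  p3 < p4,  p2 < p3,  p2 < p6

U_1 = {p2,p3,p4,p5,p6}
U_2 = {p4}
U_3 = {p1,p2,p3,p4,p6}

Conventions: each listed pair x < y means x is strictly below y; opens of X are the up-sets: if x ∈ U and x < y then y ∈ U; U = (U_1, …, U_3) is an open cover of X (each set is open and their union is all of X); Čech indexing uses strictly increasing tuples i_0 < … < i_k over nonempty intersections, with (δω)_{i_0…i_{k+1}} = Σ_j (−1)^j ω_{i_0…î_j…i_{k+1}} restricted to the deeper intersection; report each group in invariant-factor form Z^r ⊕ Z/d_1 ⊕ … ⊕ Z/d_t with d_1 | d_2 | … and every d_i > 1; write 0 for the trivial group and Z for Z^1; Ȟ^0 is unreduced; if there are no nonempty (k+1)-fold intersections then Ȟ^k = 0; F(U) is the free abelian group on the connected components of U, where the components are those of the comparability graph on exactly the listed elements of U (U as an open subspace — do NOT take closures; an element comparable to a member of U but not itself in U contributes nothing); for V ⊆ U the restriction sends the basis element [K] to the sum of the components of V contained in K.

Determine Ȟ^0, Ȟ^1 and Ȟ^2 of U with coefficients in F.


nonempty intersections:
  U12={p4} U13={p2,p3,p4,p6} U23={p4}
  U123={p4}
components per intersection:
  U1: {p2,p3,p4,p6} {p5}
  U2: {p4}
  U3: {p1,p2,p3,p4,p6}
  U12: {p4}
  U13: {p2,p3,p4,p6}
  U23: {p4}
  U123: {p4}
C dims 4,3,1; δ0: rk 2, SNF 1^2; δ1: rk 1, SNF 1^1
Ȟ^0: (4−2)−0=2 ⇒ Z^2
Ȟ^1: (3−1)−2=0 ⇒ 0
Ȟ^2: (1−0)−1=0 ⇒ 0

Ȟ^0 = Z^2; Ȟ^1 = 0; Ȟ^2 = 0


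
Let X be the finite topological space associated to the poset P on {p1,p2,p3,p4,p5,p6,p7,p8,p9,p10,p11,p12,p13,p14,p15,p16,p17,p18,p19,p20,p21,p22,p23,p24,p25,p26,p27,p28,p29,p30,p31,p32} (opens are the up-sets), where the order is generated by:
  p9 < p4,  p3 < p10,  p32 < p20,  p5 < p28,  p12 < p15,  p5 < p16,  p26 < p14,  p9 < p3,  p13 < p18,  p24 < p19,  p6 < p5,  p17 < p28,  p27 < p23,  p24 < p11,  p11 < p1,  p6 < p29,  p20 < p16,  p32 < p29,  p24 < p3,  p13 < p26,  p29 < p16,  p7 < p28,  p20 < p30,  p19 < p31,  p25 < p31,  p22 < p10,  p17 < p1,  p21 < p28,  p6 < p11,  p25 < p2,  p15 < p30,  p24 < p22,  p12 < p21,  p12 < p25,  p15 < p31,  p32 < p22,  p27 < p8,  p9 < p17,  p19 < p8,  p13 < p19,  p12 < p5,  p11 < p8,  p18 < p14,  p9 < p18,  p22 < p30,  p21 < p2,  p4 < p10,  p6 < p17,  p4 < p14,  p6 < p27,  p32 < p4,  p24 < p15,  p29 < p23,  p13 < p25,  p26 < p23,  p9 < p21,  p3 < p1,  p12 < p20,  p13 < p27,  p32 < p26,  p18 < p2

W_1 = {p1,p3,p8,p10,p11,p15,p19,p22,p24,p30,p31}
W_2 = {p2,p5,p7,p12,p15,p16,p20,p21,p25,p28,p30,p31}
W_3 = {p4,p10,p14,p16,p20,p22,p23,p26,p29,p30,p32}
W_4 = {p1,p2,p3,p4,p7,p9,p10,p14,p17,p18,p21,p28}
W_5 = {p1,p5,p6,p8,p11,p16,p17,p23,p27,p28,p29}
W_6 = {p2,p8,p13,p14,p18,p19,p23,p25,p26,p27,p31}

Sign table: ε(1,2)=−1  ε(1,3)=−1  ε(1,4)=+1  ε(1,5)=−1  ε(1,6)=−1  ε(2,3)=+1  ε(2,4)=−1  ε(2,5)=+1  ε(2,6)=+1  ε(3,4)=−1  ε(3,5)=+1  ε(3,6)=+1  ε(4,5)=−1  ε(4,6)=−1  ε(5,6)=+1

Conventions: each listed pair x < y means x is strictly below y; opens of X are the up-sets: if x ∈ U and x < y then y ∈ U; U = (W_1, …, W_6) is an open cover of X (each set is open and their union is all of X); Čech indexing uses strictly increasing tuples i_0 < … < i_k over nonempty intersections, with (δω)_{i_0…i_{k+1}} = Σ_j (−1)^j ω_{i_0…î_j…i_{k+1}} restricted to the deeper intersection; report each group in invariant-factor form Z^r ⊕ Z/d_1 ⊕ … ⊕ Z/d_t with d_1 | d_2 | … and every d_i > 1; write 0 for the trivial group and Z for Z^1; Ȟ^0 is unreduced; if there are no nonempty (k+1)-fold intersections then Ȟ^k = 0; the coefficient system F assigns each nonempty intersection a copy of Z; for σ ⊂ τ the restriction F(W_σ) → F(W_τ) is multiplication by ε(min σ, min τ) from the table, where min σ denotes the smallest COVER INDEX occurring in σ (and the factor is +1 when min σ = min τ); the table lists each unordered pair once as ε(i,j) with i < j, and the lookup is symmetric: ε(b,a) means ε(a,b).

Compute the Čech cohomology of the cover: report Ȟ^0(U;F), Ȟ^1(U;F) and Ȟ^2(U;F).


Ȟ^0 ≅ Z,  Ȟ^1 ≅ 0,  Ȟ^2 ≅ Z/2

nerve of the cover:
  W12={p15,p30,p31} W13={p10,p22,p30} W14={p1,p3,p10} W15={p1,p8,p11} W16={p8,p19,p31} W23={p16,p20,p30} W24={p2,p7,p21,p28} W25={p5,p16,p28} W26={p2,p25,p31} W34={p4,p10,p14} W35={p16,p23,p29} W36={p14,p23,p26} W45={p1,p17,p28} W46={p2,p14,p18} W56={p8,p23,p27}
  W123={p30} W126={p31} W134={p10} W145={p1} W156={p8} W235={p16} W245={p28} W246={p2} W346={p14} W356={p23}
C dims 6,15,10; δ0: rk 5, SNF 1^5; δ1: rk 10, SNF 1^9·2
Ȟ^0 = (6 − 5) − 0 = 1, so Ȟ^0 ≅ Z
Ȟ^1 = (15 − 10) − 5 = 0, so Ȟ^1 ≅ 0
Ȟ^2 = (10 − 0) − 10 = 0 plus torsion [2], so Ȟ^2 ≅ Z/2


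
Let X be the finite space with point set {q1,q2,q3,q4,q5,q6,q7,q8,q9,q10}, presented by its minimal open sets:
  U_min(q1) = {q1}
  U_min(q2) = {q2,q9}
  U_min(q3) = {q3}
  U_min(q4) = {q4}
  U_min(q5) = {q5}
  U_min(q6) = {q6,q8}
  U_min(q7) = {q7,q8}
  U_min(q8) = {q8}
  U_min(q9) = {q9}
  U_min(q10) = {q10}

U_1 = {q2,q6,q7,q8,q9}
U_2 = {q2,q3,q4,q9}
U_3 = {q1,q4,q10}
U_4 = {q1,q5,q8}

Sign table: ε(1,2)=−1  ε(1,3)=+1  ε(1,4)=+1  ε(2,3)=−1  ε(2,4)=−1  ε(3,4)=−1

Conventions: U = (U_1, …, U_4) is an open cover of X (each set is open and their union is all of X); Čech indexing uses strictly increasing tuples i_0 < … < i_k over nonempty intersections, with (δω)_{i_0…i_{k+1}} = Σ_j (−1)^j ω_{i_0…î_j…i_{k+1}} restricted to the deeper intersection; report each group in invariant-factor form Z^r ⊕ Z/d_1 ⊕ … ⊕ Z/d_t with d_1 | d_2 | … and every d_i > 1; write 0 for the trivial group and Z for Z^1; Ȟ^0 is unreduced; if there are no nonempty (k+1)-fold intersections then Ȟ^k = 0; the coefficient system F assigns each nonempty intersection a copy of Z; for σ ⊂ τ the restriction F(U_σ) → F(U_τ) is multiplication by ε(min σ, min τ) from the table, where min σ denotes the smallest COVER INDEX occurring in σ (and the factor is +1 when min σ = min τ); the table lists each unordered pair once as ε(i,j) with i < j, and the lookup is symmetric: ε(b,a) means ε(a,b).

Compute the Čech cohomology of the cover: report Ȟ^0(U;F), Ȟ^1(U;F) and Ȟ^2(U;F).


nonempty overlaps:
  U12={q2,q9} U14={q8} U23={q4} U34={q1}
C dims 4,4; δ0: rk 4, SNF 1^3·2
degree 0: 4−4−0 = 0 → Ȟ^0 ≅ 0
degree 1: 4−0−4 = 0 plus torsion [2] → Ȟ^1 ≅ Z/2
degree 2: 0−0−0 = 0 → Ȟ^2 ≅ 0

Ȟ^0 ≅ 0; Ȟ^1 ≅ Z/2; Ȟ^2 ≅ 0


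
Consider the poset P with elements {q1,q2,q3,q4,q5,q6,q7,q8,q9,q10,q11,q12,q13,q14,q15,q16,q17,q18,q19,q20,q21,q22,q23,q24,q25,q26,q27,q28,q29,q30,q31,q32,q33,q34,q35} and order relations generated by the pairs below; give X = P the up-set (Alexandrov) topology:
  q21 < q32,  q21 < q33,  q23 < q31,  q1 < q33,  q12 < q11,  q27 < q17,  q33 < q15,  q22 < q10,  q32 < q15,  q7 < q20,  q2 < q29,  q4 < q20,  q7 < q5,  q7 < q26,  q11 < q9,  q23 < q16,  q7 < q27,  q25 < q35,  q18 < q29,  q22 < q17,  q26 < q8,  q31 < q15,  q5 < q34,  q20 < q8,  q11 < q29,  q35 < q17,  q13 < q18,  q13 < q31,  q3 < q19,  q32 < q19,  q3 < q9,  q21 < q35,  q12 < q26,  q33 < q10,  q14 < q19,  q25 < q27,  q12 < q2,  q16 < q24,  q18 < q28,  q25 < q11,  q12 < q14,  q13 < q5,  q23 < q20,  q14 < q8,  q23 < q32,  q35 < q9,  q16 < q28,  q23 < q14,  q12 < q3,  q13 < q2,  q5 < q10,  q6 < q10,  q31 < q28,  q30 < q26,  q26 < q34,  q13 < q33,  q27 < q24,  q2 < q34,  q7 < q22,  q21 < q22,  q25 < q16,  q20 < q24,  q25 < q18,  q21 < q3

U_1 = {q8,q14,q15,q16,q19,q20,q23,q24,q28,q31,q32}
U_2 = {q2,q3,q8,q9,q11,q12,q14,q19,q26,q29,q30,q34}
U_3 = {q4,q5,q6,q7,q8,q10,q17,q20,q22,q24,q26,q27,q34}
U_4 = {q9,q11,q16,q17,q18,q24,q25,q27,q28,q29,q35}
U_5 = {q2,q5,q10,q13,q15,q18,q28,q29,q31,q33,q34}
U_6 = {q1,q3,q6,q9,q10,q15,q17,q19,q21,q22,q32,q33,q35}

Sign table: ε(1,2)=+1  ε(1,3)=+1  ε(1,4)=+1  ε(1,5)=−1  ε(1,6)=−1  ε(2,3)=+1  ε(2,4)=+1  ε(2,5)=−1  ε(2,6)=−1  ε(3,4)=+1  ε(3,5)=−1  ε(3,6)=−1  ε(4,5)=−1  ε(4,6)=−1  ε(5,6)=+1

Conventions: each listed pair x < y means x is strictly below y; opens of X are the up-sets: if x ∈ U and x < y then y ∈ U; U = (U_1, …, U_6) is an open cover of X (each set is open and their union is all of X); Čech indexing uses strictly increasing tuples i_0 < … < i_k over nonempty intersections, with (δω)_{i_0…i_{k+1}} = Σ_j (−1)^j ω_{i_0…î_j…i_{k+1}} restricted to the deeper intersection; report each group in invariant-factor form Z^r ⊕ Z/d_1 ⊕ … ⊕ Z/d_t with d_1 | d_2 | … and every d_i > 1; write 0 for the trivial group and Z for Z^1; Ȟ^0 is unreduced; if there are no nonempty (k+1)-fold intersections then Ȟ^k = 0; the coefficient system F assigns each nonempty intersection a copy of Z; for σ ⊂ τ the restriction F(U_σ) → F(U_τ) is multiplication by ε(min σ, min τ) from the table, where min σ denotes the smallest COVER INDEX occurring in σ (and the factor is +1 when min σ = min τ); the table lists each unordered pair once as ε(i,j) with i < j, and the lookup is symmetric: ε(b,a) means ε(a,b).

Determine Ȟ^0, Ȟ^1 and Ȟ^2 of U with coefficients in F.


nonempty intersections:
  U12={q8,q14,q19} U13={q8,q20,q24} U14={q16,q24,q28} U15={q15,q28,q31} U16={q15,q19,q32} U23={q8,q26,q34} U24={q9,q11,q29} U25={q2,q29,q34} U26={q3,q9,q19} U34={q17,q24,q27} U35={q5,q10,q34} U36={q6,q10,q17,q22} U45={q18,q28,q29} U46={q9,q17,q35} U56={q10,q15,q33}
  U123={q8} U126={q19} U134={q24} U145={q28} U156={q15} U235={q34} U245={q29} U246={q9} U346={q17} U356={q10}
C dims 6,15,10; δ0: rk 5, SNF 1^5; δ1: rk 10, SNF 1^9·2
Ȟ^0: (6−5)−0=1 ⇒ Z
Ȟ^1: (15−10)−5=0 ⇒ 0
Ȟ^2: (10−0)−10=0 plus torsion [2] ⇒ Z/2

Ȟ^0 = Z; Ȟ^1 = 0; Ȟ^2 = Z/2


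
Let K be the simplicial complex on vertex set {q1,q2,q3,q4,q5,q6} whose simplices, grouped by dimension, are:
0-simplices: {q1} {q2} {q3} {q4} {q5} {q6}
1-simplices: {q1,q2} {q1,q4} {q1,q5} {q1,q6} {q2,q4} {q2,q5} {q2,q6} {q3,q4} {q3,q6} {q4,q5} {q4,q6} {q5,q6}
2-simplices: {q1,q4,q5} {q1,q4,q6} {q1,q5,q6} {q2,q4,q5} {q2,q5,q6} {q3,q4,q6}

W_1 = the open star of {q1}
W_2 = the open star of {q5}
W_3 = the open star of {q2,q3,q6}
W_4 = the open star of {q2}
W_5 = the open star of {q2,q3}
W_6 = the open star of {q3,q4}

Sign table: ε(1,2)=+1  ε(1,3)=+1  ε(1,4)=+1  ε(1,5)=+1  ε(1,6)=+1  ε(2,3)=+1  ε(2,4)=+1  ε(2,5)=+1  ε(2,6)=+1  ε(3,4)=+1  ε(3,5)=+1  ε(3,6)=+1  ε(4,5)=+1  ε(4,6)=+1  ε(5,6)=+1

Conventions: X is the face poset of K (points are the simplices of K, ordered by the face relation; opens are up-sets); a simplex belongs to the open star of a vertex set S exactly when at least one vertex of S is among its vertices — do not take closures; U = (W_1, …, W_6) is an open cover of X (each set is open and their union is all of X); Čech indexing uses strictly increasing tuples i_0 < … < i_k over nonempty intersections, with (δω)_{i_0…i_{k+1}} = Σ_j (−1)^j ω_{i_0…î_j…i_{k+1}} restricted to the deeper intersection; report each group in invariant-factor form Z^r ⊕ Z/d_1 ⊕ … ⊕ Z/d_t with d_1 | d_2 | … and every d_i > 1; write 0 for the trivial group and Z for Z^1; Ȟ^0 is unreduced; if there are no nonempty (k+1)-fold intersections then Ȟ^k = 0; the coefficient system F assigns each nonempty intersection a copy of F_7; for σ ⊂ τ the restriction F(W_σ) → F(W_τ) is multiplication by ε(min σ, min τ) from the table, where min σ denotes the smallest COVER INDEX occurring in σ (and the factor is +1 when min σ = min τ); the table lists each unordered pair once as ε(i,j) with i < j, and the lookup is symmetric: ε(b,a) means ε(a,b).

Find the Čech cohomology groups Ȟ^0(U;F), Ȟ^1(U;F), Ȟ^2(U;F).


cover nerve:
  W1={{q1},{q1,q2},{q1,q4},{q1,q5},{q1,q6},{q1,q4,q5},{q1,q4,q6},{q1,q5,q6}} W2={{q5},{q1,q5},{q2,q5},{q4,q5},{q5,q6},{q1,q4,q5},{q1,q5,q6},{q2,q4,q5},{q2,q5,q6}} W3={{q2},{q3},{q6},{q1,q2},{q1,q6},{q2,q4},{q2,q5},{q2,q6},{q3,q4},{q3,q6},{q4,q6},{q5,q6},{q1,q4,q6},{q1,q5,q6},{q2,q4,q5},{q2,q5,q6},{q3,q4,q6}} W4={{q2},{q1,q2},{q2,q4},{q2,q5},{q2,q6},{q2,q4,q5},{q2,q5,q6}} W5={{q2},{q3},{q1,q2},{q2,q4},{q2,q5},{q2,q6},{q3,q4},{q3,q6},{q2,q4,q5},{q2,q5,q6},{q3,q4,q6}} W6={{q3},{q4},{q1,q4},{q2,q4},{q3,q4},{q3,q6},{q4,q5},{q4,q6},{q1,q4,q5},{q1,q4,q6},{q2,q4,q5},{q3,q4,q6}}
  W12={{q1,q5},{q1,q4,q5},{q1,q5,q6}} W13={{q1,q2},{q1,q6},{q1,q4,q6},{q1,q5,q6}} W14={{q1,q2}} W15={{q1,q2}} W16={{q1,q4},{q1,q4,q5},{q1,q4,q6}} W23={{q2,q5},{q5,q6},{q1,q5,q6},{q2,q4,q5},{q2,q5,q6}} W24={{q2,q5},{q2,q4,q5},{q2,q5,q6}} W25={{q2,q5},{q2,q4,q5},{q2,q5,q6}} W26={{q4,q5},{q1,q4,q5},{q2,q4,q5}} W34={{q2},{q1,q2},{q2,q4},{q2,q5},{q2,q6},{q2,q4,q5},{q2,q5,q6}} W35={{q2},{q3},{q1,q2},{q2,q4},{q2,q5},{q2,q6},{q3,q4},{q3,q6},{q2,q4,q5},{q2,q5,q6},{q3,q4,q6}} W36={{q3},{q2,q4},{q3,q4},{q3,q6},{q4,q6},{q1,q4,q6},{q2,q4,q5},{q3,q4,q6}} W45={{q2},{q1,q2},{q2,q4},{q2,q5},{q2,q6},{q2,q4,q5},{q2,q5,q6}} W46={{q2,q4},{q2,q4,q5}} W56={{q3},{q2,q4},{q3,q4},{q3,q6},{q2,q4,q5},{q3,q4,q6}}
  W123={{q1,q5,q6}} W126={{q1,q4,q5}} W134={{q1,q2}} W135={{q1,q2}} W136={{q1,q4,q6}} W145={{q1,q2}} W234={{q2,q5},{q2,q4,q5},{q2,q5,q6}} W235={{q2,q5},{q2,q4,q5},{q2,q5,q6}} W236={{q2,q4,q5}} W245={{q2,q5},{q2,q4,q5},{q2,q5,q6}} W246={{q2,q4,q5}} W256={{q2,q4,q5}} W345={{q2},{q1,q2},{q2,q4},{q2,q5},{q2,q6},{q2,q4,q5},{q2,q5,q6}} W346={{q2,q4},{q2,q4,q5}} W356={{q3},{q2,q4},{q3,q4},{q3,q6},{q2,q4,q5},{q3,q4,q6}} W456={{q2,q4},{q2,q4,q5}}
  W1345={{q1,q2}} W2345={{q2,q5},{q2,q4,q5},{q2,q5,q6}} W2346={{q2,q4,q5}} W2356={{q2,q4,q5}} W2456={{q2,q4,q5}} W3456={{q2,q4},{q2,q4,q5}}
  W23456={{q2,q4,q5}}
C dims 6,15,16,6; δ0: rk_F7 5; δ1: rk_F7 10; δ2: rk_F7 5
Ȟ^0: (6−5)−0=1 ⇒ Z/7
Ȟ^1: (15−10)−5=0 ⇒ 0
Ȟ^2: (16−5)−10=1 ⇒ Z/7

Ȟ^0(U;F) ≅ Z/7, Ȟ^1(U;F) ≅ 0 and Ȟ^2(U;F) ≅ Z/7


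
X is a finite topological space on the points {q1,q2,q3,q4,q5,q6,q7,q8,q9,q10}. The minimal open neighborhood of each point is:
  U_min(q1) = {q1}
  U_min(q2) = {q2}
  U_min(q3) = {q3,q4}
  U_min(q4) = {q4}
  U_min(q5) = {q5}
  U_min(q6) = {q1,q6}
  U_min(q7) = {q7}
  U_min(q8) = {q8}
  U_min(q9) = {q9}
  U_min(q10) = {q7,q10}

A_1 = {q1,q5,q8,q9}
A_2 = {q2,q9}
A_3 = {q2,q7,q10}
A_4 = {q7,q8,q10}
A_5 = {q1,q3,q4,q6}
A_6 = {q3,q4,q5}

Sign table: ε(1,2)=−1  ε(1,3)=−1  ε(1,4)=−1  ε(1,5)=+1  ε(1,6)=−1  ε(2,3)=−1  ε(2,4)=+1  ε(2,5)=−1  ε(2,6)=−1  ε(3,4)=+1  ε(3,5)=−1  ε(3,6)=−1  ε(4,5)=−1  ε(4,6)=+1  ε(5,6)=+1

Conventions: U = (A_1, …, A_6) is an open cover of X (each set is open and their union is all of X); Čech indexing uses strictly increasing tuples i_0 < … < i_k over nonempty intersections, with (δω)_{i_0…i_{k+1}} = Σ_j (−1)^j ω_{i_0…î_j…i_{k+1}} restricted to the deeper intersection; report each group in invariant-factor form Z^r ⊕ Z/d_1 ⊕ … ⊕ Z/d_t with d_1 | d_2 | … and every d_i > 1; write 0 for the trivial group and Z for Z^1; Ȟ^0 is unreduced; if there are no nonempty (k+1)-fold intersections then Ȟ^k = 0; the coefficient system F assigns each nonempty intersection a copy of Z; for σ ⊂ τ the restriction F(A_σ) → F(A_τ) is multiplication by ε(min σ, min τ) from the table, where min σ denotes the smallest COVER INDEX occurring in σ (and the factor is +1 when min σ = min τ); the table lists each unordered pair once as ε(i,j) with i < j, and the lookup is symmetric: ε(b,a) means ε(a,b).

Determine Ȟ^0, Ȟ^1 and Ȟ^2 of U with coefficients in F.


Ȟ^0 ≅ 0, Ȟ^1 ≅ Z ⊕ Z/2, Ȟ^2 ≅ 0

nonempty overlaps:
  A12={q9} A14={q8} A15={q1} A16={q5} A23={q2} A34={q7,q10} A56={q3,q4}
C dims 6,7; δ0: rk 6, SNF 1^5·2
degree 0: 6−6−0 = 0 → Ȟ^0 ≅ 0
degree 1: 7−0−6 = 1 plus torsion [2] → Ȟ^1 ≅ Z ⊕ Z/2
degree 2: 0−0−0 = 0 → Ȟ^2 ≅ 0


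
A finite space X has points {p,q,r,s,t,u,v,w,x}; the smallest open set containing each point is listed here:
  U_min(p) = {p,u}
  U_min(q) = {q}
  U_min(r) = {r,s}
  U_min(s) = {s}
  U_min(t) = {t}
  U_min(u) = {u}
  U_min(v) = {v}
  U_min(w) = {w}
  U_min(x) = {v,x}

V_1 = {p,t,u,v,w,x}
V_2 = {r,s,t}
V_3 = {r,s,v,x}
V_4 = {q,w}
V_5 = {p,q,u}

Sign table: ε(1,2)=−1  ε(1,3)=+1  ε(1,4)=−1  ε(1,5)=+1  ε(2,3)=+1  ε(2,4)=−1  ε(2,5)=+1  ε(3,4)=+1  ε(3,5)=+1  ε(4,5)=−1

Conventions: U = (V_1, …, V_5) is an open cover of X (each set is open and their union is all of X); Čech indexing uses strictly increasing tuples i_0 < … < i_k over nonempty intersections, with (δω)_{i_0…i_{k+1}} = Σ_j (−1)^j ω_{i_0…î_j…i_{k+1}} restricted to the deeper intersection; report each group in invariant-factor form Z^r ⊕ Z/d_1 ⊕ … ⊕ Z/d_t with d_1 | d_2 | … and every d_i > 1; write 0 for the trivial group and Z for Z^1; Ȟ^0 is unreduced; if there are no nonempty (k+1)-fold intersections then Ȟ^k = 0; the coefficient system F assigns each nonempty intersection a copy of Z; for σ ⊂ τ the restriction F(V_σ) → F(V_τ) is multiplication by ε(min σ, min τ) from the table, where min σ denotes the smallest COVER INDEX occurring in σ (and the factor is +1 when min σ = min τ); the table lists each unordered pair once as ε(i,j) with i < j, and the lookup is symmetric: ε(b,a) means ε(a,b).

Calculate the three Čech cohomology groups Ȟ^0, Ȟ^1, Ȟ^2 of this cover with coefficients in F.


nonempty intersections:
  V12={t} V13={v,x} V14={w} V15={p,u} V23={r,s} V45={q}
C dims 5,6; δ0: rk 5, SNF 1^4·2
Ȟ^0: (5−5)−0=0 ⇒ 0
Ȟ^1: (6−0)−5=1 plus torsion [2] ⇒ Z ⊕ Z/2
Ȟ^2: (0−0)−0=0 ⇒ 0

Ȟ^0(U;F) ≅ 0, Ȟ^1(U;F) ≅ Z ⊕ Z/2, Ȟ^2(U;F) ≅ 0


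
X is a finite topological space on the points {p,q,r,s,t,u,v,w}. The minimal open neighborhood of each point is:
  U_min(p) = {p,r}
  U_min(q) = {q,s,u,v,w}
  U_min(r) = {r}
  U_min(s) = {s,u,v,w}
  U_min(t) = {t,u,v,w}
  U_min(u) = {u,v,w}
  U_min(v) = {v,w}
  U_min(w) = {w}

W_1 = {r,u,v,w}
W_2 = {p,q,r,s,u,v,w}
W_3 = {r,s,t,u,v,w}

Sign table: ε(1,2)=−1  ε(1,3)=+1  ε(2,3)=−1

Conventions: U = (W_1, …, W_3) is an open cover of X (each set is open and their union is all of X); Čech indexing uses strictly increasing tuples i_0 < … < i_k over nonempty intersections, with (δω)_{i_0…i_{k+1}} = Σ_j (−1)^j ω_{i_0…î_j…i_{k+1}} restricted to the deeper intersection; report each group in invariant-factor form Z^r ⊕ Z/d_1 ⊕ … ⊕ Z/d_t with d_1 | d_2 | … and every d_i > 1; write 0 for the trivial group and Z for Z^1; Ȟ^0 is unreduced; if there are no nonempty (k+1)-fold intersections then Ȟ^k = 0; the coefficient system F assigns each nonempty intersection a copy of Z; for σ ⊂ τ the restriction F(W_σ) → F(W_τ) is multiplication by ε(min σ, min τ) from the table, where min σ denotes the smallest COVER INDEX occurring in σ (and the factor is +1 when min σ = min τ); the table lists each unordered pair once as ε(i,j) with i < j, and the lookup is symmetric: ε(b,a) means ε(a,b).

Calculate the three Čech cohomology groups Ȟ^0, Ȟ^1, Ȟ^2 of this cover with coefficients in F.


nonempty overlaps:
  W12={r,u,v,w} W13={r,u,v,w} W23={r,s,u,v,w}
  W123={r,u,v,w}
C dims 3,3,1; δ0: rk 2, SNF 1^2; δ1: rk 1, SNF 1^1
degree 0: 3−2−0 = 1 → Ȟ^0 ≅ Z
degree 1: 3−1−2 = 0 → Ȟ^1 ≅ 0
degree 2: 1−0−1 = 0 → Ȟ^2 ≅ 0

Ȟ^0(U;F) ≅ Z, Ȟ^1(U;F) ≅ 0, Ȟ^2(U;F) ≅ 0


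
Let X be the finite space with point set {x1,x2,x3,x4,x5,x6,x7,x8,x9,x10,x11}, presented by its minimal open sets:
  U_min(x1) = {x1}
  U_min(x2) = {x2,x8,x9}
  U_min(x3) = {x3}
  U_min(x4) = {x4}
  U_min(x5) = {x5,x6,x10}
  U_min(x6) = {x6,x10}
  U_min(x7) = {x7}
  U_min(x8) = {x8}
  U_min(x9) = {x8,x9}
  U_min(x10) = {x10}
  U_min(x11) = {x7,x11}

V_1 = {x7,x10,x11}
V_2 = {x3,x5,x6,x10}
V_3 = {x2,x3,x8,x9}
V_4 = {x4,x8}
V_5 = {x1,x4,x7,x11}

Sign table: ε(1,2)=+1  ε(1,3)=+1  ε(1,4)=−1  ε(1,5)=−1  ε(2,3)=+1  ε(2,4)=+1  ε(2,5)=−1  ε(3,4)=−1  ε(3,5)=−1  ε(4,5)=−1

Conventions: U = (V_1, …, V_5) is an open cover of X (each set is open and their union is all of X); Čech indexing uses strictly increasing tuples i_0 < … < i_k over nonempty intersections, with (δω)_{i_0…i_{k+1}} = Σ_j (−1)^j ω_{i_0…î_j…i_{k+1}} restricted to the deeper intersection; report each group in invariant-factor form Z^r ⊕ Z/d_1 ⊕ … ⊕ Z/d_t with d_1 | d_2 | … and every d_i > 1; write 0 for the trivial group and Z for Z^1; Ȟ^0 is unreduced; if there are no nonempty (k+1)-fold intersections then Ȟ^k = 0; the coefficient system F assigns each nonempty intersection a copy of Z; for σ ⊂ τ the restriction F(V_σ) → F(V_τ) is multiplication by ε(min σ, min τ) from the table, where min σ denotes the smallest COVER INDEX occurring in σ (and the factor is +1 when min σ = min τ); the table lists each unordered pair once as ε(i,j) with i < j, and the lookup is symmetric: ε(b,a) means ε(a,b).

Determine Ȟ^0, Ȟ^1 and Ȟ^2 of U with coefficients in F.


Ȟ^0 ≅ 0; Ȟ^1 ≅ Z/2; Ȟ^2 ≅ 0

intersection data:
  V12={x10} V15={x7,x11} V23={x3} V34={x8} V45={x4}
C dims 5,5; δ0: rk 5, SNF 1^4·2
Ȟ^0 = (5 − 5) − 0 = 0, so Ȟ^0 ≅ 0
Ȟ^1 = (5 − 0) − 5 = 0 plus torsion [2], so Ȟ^1 ≅ Z/2
Ȟ^2 = (0 − 0) − 0 = 0, so Ȟ^2 ≅ 0


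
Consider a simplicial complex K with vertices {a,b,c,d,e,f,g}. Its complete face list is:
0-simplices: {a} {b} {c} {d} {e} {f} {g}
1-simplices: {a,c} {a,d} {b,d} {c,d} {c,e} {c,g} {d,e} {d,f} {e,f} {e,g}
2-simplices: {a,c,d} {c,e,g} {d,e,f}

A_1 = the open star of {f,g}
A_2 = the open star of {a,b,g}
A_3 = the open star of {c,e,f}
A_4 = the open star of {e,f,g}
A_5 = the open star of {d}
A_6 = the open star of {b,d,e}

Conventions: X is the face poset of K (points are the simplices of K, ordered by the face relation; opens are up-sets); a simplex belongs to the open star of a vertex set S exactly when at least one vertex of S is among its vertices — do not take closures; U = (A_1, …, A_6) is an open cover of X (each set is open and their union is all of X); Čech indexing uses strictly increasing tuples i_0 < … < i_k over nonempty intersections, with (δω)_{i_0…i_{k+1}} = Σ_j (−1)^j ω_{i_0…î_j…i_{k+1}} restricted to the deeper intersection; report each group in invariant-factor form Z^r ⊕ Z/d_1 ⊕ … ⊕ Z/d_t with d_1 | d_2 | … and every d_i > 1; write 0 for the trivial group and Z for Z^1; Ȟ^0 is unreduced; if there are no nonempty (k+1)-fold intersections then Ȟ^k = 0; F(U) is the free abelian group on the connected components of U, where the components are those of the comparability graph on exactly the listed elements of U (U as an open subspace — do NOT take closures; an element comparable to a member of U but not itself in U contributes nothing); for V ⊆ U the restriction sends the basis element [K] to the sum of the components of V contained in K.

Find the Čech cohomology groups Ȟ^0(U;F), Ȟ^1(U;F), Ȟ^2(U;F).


Ȟ^0 = Z; Ȟ^1 = Z; Ȟ^2 = 0

intersection data:
  A1={{f},{g},{c,g},{d,f},{e,f},{e,g},{c,e,g},{d,e,f}} A2={{a},{b},{g},{a,c},{a,d},{b,d},{c,g},{e,g},{a,c,d},{c,e,g}} A3={{c},{e},{f},{a,c},{c,d},{c,e},{c,g},{d,e},{d,f},{e,f},{e,g},{a,c,d},{c,e,g},{d,e,f}} A4={{e},{f},{g},{c,e},{c,g},{d,e},{d,f},{e,f},{e,g},{c,e,g},{d,e,f}} A5={{d},{a,d},{b,d},{c,d},{d,e},{d,f},{a,c,d},{d,e,f}} A6={{b},{d},{e},{a,d},{b,d},{c,d},{c,e},{d,e},{d,f},{e,f},{e,g},{a,c,d},{c,e,g},{d,e,f}}
  A12={{g},{c,g},{e,g},{c,e,g}} A13={{f},{c,g},{d,f},{e,f},{e,g},{c,e,g},{d,e,f}} A14={{f},{g},{c,g},{d,f},{e,f},{e,g},{c,e,g},{d,e,f}} A15={{d,f},{d,e,f}} A16={{d,f},{e,f},{e,g},{c,e,g},{d,e,f}} A23={{a,c},{c,g},{e,g},{a,c,d},{c,e,g}} A24={{g},{c,g},{e,g},{c,e,g}} A25={{a,d},{b,d},{a,c,d}} A26={{b},{a,d},{b,d},{e,g},{a,c,d},{c,e,g}} A34={{e},{f},{c,e},{c,g},{d,e},{d,f},{e,f},{e,g},{c,e,g},{d,e,f}} A35={{c,d},{d,e},{d,f},{a,c,d},{d,e,f}} A36={{e},{c,d},{c,e},{d,e},{d,f},{e,f},{e,g},{a,c,d},{c,e,g},{d,e,f}} A45={{d,e},{d,f},{d,e,f}} A46={{e},{c,e},{d,e},{d,f},{e,f},{e,g},{c,e,g},{d,e,f}} A56={{d},{a,d},{b,d},{c,d},{d,e},{d,f},{a,c,d},{d,e,f}}
  A123={{c,g},{e,g},{c,e,g}} A124={{g},{c,g},{e,g},{c,e,g}} A126={{e,g},{c,e,g}} A134={{f},{c,g},{d,f},{e,f},{e,g},{c,e,g},{d,e,f}} A135={{d,f},{d,e,f}} A136={{d,f},{e,f},{e,g},{c,e,g},{d,e,f}} A145={{d,f},{d,e,f}} A146={{d,f},{e,f},{e,g},{c,e,g},{d,e,f}} A156={{d,f},{d,e,f}} A234={{c,g},{e,g},{c,e,g}} A235={{a,c,d}} A236={{e,g},{a,c,d},{c,e,g}} A246={{e,g},{c,e,g}} A256={{a,d},{b,d},{a,c,d}} A345={{d,e},{d,f},{d,e,f}} A346={{e},{c,e},{d,e},{d,f},{e,f},{e,g},{c,e,g},{d,e,f}} A356={{c,d},{d,e},{d,f},{a,c,d},{d,e,f}} A456={{d,e},{d,f},{d,e,f}}
  A1234={{c,g},{e,g},{c,e,g}} A1236={{e,g},{c,e,g}} A1246={{e,g},{c,e,g}} A1345={{d,f},{d,e,f}} A1346={{d,f},{e,f},{e,g},{c,e,g},{d,e,f}} A1356={{d,f},{d,e,f}} A1456={{d,f},{d,e,f}} A2346={{e,g},{c,e,g}} A2356={{a,c,d}} A3456={{d,e},{d,f},{d,e,f}}
  A12346={{e,g},{c,e,g}} A13456={{d,f},{d,e,f}}
components per intersection:
  A1: {{f},{d,f},{e,f},{d,e,f}} {{g},{c,g},{e,g},{c,e,g}}
  A2: {{a},{a,c},{a,d},{a,c,d}} {{b},{b,d}} {{g},{c,g},{e,g},{c,e,g}}
  A3: {{c},{e},{f},{a,c},{c,d},{c,e},{c,g},{d,e},{d,f},{e,f},{e,g},{a,c,d},{c,e,g},{d,e,f}}
  A4: {{e},{f},{g},{c,e},{c,g},{d,e},{d,f},{e,f},{e,g},{c,e,g},{d,e,f}}
  A5: {{d},{a,d},{b,d},{c,d},{d,e},{d,f},{a,c,d},{d,e,f}}
  A6: {{b},{d},{e},{a,d},{b,d},{c,d},{c,e},{d,e},{d,f},{e,f},{e,g},{a,c,d},{c,e,g},{d,e,f}}
  A12: {{g},{c,g},{e,g},{c,e,g}}
  A13: {{f},{d,f},{e,f},{d,e,f}} {{c,g},{e,g},{c,e,g}}
  A14: {{f},{d,f},{e,f},{d,e,f}} {{g},{c,g},{e,g},{c,e,g}}
  A15: {{d,f},{d,e,f}}
  A16: {{d,f},{e,f},{d,e,f}} {{e,g},{c,e,g}}
  A23: {{a,c},{a,c,d}} {{c,g},{e,g},{c,e,g}}
  A24: {{g},{c,g},{e,g},{c,e,g}}
  A25: {{a,d},{a,c,d}} {{b,d}}
  A26: {{b},{b,d}} {{a,d},{a,c,d}} {{e,g},{c,e,g}}
  A34: {{e},{f},{c,e},{c,g},{d,e},{d,f},{e,f},{e,g},{c,e,g},{d,e,f}}
  A35: {{c,d},{a,c,d}} {{d,e},{d,f},{d,e,f}}
  A36: {{e},{c,e},{d,e},{d,f},{e,f},{e,g},{c,e,g},{d,e,f}} {{c,d},{a,c,d}}
  A45: {{d,e},{d,f},{d,e,f}}
  A46: {{e},{c,e},{d,e},{d,f},{e,f},{e,g},{c,e,g},{d,e,f}}
  A56: {{d},{a,d},{b,d},{c,d},{d,e},{d,f},{a,c,d},{d,e,f}}
  A123: {{c,g},{e,g},{c,e,g}}
  A124: {{g},{c,g},{e,g},{c,e,g}}
  A126: {{e,g},{c,e,g}}
  A134: {{f},{d,f},{e,f},{d,e,f}} {{c,g},{e,g},{c,e,g}}
  A135: {{d,f},{d,e,f}}
  A136: {{d,f},{e,f},{d,e,f}} {{e,g},{c,e,g}}
  A145: {{d,f},{d,e,f}}
  A146: {{d,f},{e,f},{d,e,f}} {{e,g},{c,e,g}}
  A156: {{d,f},{d,e,f}}
  A234: {{c,g},{e,g},{c,e,g}}
  A235: {{a,c,d}}
  A236: {{e,g},{c,e,g}} {{a,c,d}}
  A246: {{e,g},{c,e,g}}
  A256: {{a,d},{a,c,d}} {{b,d}}
  A345: {{d,e},{d,f},{d,e,f}}
  A346: {{e},{c,e},{d,e},{d,f},{e,f},{e,g},{c,e,g},{d,e,f}}
  A356: {{c,d},{a,c,d}} {{d,e},{d,f},{d,e,f}}
  A456: {{d,e},{d,f},{d,e,f}}
  A1234: {{c,g},{e,g},{c,e,g}}
  A1236: {{e,g},{c,e,g}}
  A1246: {{e,g},{c,e,g}}
  A1345: {{d,f},{d,e,f}}
  A1346: {{d,f},{e,f},{d,e,f}} {{e,g},{c,e,g}}
  A1356: {{d,f},{d,e,f}}
  A1456: {{d,f},{d,e,f}}
  A2346: {{e,g},{c,e,g}}
  A2356: {{a,c,d}}
  A3456: {{d,e},{d,f},{d,e,f}}
  A12346: {{e,g},{c,e,g}}
  A13456: {{d,f},{d,e,f}}
C dims 9,24,24,11; δ0: rk 8, SNF 1^8; δ1: rk 15, SNF 1^15; δ2: rk 9, SNF 1^9
Ȟ^0 = (9 − 8) − 0 = 1, so Ȟ^0 ≅ Z
Ȟ^1 = (24 − 15) − 8 = 1, so Ȟ^1 ≅ Z
Ȟ^2 = (24 − 9) − 15 = 0, so Ȟ^2 ≅ 0


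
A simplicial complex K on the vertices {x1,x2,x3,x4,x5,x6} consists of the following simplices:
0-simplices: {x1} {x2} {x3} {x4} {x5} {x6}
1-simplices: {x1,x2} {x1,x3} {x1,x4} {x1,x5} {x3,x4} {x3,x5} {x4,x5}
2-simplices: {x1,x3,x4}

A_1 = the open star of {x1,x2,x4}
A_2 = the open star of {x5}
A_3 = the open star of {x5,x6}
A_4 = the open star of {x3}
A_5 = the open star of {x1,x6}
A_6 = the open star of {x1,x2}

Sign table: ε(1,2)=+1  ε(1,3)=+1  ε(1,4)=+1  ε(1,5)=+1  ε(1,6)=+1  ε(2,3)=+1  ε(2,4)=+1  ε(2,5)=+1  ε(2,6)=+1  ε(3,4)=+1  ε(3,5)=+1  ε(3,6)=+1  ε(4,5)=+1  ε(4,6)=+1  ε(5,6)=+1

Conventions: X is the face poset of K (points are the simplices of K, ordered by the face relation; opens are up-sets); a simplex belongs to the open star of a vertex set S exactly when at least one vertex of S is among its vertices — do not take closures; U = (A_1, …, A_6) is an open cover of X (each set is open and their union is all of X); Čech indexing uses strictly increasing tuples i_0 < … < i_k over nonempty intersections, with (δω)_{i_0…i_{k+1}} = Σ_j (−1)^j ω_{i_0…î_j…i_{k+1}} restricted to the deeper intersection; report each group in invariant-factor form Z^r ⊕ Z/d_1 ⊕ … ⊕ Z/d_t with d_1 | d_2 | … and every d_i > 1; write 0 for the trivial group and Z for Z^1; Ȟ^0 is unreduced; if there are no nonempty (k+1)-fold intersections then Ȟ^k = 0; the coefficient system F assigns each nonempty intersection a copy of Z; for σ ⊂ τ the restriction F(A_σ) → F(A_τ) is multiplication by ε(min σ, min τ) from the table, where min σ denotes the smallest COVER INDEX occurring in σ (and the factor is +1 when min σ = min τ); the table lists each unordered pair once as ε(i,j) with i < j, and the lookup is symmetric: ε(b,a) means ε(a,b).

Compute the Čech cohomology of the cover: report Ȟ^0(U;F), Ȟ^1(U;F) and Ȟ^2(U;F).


Ȟ^0 = Z,  Ȟ^1 = Z,  Ȟ^2 = 0

nonempty overlaps:
  A1={{x1},{x2},{x4},{x1,x2},{x1,x3},{x1,x4},{x1,x5},{x3,x4},{x4,x5},{x1,x3,x4}} A2={{x5},{x1,x5},{x3,x5},{x4,x5}} A3={{x5},{x6},{x1,x5},{x3,x5},{x4,x5}} A4={{x3},{x1,x3},{x3,x4},{x3,x5},{x1,x3,x4}} A5={{x1},{x6},{x1,x2},{x1,x3},{x1,x4},{x1,x5},{x1,x3,x4}} A6={{x1},{x2},{x1,x2},{x1,x3},{x1,x4},{x1,x5},{x1,x3,x4}}
  A12={{x1,x5},{x4,x5}} A13={{x1,x5},{x4,x5}} A14={{x1,x3},{x3,x4},{x1,x3,x4}} A15={{x1},{x1,x2},{x1,x3},{x1,x4},{x1,x5},{x1,x3,x4}} A16={{x1},{x2},{x1,x2},{x1,x3},{x1,x4},{x1,x5},{x1,x3,x4}} A23={{x5},{x1,x5},{x3,x5},{x4,x5}} A24={{x3,x5}} A25={{x1,x5}} A26={{x1,x5}} A34={{x3,x5}} A35={{x6},{x1,x5}} A36={{x1,x5}} A45={{x1,x3},{x1,x3,x4}} A46={{x1,x3},{x1,x3,x4}} A56={{x1},{x1,x2},{x1,x3},{x1,x4},{x1,x5},{x1,x3,x4}}
  A123={{x1,x5},{x4,x5}} A125={{x1,x5}} A126={{x1,x5}} A135={{x1,x5}} A136={{x1,x5}} A145={{x1,x3},{x1,x3,x4}} A146={{x1,x3},{x1,x3,x4}} A156={{x1},{x1,x2},{x1,x3},{x1,x4},{x1,x5},{x1,x3,x4}} A234={{x3,x5}} A235={{x1,x5}} A236={{x1,x5}} A256={{x1,x5}} A356={{x1,x5}} A456={{x1,x3},{x1,x3,x4}}
  A1235={{x1,x5}} A1236={{x1,x5}} A1256={{x1,x5}} A1356={{x1,x5}} A1456={{x1,x3},{x1,x3,x4}} A2356={{x1,x5}}
  A12356={{x1,x5}}
C dims 6,15,14,6; δ0: rk 5, SNF 1^5; δ1: rk 9, SNF 1^9; δ2: rk 5, SNF 1^5
degree 0: 6−5−0 = 1 → Ȟ^0 ≅ Z
degree 1: 15−9−5 = 1 → Ȟ^1 ≅ Z
degree 2: 14−5−9 = 0 → Ȟ^2 ≅ 0


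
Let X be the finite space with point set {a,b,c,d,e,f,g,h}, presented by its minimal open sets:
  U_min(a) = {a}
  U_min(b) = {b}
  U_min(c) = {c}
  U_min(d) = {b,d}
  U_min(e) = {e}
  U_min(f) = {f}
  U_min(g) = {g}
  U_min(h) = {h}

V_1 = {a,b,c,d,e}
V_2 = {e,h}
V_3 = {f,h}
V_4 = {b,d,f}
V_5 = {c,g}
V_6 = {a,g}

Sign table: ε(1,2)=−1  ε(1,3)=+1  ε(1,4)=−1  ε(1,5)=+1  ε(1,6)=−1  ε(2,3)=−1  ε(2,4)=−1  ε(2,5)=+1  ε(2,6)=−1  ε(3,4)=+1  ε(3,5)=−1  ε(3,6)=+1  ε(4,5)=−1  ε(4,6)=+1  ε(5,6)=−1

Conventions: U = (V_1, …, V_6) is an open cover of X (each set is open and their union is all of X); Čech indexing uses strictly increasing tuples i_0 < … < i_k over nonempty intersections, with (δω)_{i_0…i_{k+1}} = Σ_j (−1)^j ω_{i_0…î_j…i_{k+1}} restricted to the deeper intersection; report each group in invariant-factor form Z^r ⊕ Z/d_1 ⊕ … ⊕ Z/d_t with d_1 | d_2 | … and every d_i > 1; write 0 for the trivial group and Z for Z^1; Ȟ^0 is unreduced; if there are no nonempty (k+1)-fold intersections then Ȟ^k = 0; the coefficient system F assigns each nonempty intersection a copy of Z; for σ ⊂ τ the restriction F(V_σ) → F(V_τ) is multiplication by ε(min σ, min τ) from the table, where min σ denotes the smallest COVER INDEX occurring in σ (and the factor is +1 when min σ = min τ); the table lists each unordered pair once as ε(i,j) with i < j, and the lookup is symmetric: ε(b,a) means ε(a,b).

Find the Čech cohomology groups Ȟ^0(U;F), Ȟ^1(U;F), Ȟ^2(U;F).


intersection data:
  V12={e} V14={b,d} V15={c} V16={a} V23={h} V34={f} V56={g}
C dims 6,7; δ0: rk 6, SNF 1^5·2
Ȟ^0 = (6 − 6) − 0 = 0, so Ȟ^0 ≅ 0
Ȟ^1 = (7 − 0) − 6 = 1 plus torsion [2], so Ȟ^1 ≅ Z ⊕ Z/2
Ȟ^2 = (0 − 0) − 0 = 0, so Ȟ^2 ≅ 0

Ȟ^0 ≅ 0,  Ȟ^1 ≅ Z ⊕ Z/2,  Ȟ^2 ≅ 0


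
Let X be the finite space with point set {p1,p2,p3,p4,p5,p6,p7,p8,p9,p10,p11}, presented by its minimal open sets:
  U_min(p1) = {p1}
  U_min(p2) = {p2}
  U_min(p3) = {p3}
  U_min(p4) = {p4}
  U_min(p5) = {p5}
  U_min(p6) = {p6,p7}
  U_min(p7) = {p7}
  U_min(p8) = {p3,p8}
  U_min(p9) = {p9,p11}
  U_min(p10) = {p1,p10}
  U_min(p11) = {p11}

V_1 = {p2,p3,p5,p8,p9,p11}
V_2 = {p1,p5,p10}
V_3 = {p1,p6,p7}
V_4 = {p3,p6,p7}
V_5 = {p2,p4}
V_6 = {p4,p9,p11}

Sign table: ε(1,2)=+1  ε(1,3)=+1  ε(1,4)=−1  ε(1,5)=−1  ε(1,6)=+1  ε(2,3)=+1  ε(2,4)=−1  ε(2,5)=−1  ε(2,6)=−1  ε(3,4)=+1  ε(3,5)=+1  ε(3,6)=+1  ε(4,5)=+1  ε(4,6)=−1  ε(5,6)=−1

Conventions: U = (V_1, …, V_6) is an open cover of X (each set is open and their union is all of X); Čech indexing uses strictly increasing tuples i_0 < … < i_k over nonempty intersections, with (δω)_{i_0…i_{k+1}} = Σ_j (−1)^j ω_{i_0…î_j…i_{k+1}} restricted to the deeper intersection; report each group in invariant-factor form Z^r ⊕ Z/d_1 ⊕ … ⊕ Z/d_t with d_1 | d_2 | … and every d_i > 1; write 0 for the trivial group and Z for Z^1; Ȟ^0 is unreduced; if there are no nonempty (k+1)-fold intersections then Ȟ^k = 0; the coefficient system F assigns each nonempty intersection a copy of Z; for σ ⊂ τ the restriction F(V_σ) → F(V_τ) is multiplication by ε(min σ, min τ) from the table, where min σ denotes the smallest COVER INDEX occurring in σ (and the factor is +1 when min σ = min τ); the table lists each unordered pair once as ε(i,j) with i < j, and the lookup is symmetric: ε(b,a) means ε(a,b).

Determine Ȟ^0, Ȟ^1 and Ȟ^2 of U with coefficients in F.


nerve simplices:
  V12={p5} V14={p3} V15={p2} V16={p9,p11} V23={p1} V34={p6,p7} V56={p4}
C dims 6,7; δ0: rk 6, SNF 1^5·2
degree 0: 6−6−0 = 0 → Ȟ^0 ≅ 0
degree 1: 7−0−6 = 1 plus torsion [2] → Ȟ^1 ≅ Z ⊕ Z/2
degree 2: 0−0−0 = 0 → Ȟ^2 ≅ 0

Ȟ^0 ≅ 0, Ȟ^1 ≅ Z ⊕ Z/2 and Ȟ^2 ≅ 0


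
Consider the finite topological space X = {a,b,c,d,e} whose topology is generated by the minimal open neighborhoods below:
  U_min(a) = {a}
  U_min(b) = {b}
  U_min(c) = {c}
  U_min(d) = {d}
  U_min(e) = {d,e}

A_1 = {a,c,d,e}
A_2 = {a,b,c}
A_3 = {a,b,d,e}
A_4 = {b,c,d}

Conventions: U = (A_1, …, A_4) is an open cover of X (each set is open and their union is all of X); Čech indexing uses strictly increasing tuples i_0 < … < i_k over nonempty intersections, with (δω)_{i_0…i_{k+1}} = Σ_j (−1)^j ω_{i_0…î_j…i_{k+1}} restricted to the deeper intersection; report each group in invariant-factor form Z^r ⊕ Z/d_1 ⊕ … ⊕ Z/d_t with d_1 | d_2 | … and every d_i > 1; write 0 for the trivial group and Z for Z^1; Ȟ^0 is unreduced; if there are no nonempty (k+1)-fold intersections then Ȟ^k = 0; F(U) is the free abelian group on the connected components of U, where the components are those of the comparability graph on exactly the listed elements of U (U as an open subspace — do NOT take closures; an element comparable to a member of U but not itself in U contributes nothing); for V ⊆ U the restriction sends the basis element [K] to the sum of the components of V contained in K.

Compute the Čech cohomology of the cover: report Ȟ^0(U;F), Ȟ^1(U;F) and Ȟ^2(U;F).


nerve of the cover:
  A12={a,c} A13={a,d,e} A14={c,d} A23={a,b} A24={b,c} A34={b,d}
  A123={a} A124={c} A134={d} A234={b}
components per intersection:
  A1: {a} {c} {d,e}
  A2: {a} {b} {c}
  A3: {a} {b} {d,e}
  A4: {b} {c} {d}
  A12: {a} {c}
  A13: {a} {d,e}
  A14: {c} {d}
  A23: {a} {b}
  A24: {b} {c}
  A34: {b} {d}
  A123: {a}
  A124: {c}
  A134: {d}
  A234: {b}
C dims 12,12,4; δ0: rk 8, SNF 1^8; δ1: rk 4, SNF 1^4
Ȟ^0 = (12 − 8) − 0 = 4, so Ȟ^0 ≅ Z^4
Ȟ^1 = (12 − 4) − 8 = 0, so Ȟ^1 ≅ 0
Ȟ^2 = (4 − 0) − 4 = 0, so Ȟ^2 ≅ 0

Ȟ^0 = Z^4, Ȟ^1 = 0 and Ȟ^2 = 0
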